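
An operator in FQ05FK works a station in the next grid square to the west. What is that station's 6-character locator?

FQ05ek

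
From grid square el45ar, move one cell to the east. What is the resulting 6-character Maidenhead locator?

EL45br

Longitude subsquare a = 0; +1 → 1 = b.
The latitude characters are unchanged.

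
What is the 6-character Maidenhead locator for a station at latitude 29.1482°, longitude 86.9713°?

NL39ld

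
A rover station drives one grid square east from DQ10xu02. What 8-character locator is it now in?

Longitude extended square 0; +1 → 1.
The latitude characters are unchanged.

DQ10xu12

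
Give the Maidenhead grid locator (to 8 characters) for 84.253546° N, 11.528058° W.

IR44fg60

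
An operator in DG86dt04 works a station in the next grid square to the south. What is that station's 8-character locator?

DG86dt03

Latitude extended square 4; −1 → 3.
The longitude characters are unchanged.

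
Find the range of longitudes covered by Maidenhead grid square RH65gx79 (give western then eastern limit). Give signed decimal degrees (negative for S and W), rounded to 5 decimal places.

Field R=17, H=7: +17·20° lon, +7·10° lat → SW at lon 160°, lat -20°.
Square 6, 5: +6·2° lon, +5·1° lat → SW at lon 172°, lat -15°.
Subsquare g=6, x=23: +6·0.0833333° lon, +23·0.0416667° lat → SW at lon 172.5°, lat -14.0417°.
Extended square 7, 9: +7·0.00833333° lon, +9·0.00416667° lat → SW at lon 172.558°, lat -14.0042°.
Cell spans 0.00833333° lon × 0.00416667° lat.
west 172.55833, east 172.56667.

172.55833, 172.56667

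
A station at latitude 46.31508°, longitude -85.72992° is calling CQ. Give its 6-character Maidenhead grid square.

Offset from 180°W / 90°S: lon 94.2701°, lat 136.3151°.
Field: 94.2701/20 → 4 → E, 136.3151/10 → 13 → N; chars EN.
Square: 14.2701/2 → 7, 6.3151/1 → 6; chars 76.
Subsquare: 0.2701/0.0833333 → 3 → d, 0.3151/0.0416667 → 7 → h; chars dh.

EN76dh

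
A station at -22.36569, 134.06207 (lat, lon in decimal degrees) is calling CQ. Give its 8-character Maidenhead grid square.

PG77ap72

Offset from 180°W / 90°S: lon 314.06207°, lat 67.63431°.
Field: lon ⌊314.06207/20⌋ = 15 → P; lat ⌊67.63431/10⌋ = 6 → G.
Square: lon ⌊14.06207/2⌋ = 7; lat ⌊7.63431/1⌋ = 7.
Subsquare: lon ⌊0.06207/0.0833333⌋ = 0 → a; lat ⌊0.63431/0.0416667⌋ = 15 → p.
Extended square: lon ⌊0.06207/0.00833333⌋ = 7; lat ⌊0.00931/0.00416667⌋ = 2.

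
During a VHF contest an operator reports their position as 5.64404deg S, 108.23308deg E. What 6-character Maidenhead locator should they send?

OI44ci

Offset from 180°W / 90°S: lon 288.2331°, lat 84.3560°.
Field (20°×10°, letters A–R): 288.2331/20 → 14 → O, 84.3560/10 → 8 → I; chars OI.
Square (2°×1°, digits 0–9): 8.2331/2 → 4, 4.3560/1 → 4; chars 44.
Subsquare (5′×2.5′, letters a–x): 0.2331/0.0833333 → 2 → c, 0.3560/0.0416667 → 8 → i; chars ci.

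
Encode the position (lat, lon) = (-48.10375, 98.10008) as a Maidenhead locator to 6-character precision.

Offset from 180°W / 90°S: lon 278.1001°, lat 41.8963°.
Field (20°×10°, letters A–R): lon ⌊278.1001/20⌋ = 13 → N; lat ⌊41.8963/10⌋ = 4 → E.
Square (2°×1°, digits 0–9): lon ⌊18.1001/2⌋ = 9; lat ⌊1.8963/1⌋ = 1.
Subsquare (5′×2.5′, letters a–x): lon ⌊0.1001/0.0833333⌋ = 1 → b; lat ⌊0.8963/0.0416667⌋ = 21 → v.

NE91bv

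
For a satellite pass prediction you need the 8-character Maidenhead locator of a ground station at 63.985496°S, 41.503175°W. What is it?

GC96fa93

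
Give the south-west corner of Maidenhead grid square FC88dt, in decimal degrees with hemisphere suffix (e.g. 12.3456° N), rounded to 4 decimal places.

Field F=5, C=2: +5·20° lon, +2·10° lat → SW at lon -80°, lat -70°.
Square 8, 8: +8·2° lon, +8·1° lat → SW at lon -64°, lat -62°.
Subsquare d=3, t=19: +3·0.0833333° lon, +19·0.0416667° lat → SW at lon -63.75°, lat -61.2083°.
latitude 61.2083° S, longitude 63.7500° W.

61.2083° S, 63.7500° W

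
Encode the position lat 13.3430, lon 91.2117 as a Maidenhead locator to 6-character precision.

NK53oi

Offset from 180°W / 90°S: lon 271.2117°, lat 103.3430°.
Field: lon ⌊271.2117/20⌋ = 13 → N; lat ⌊103.3430/10⌋ = 10 → K.
Square: lon ⌊11.2117/2⌋ = 5; lat ⌊3.3430/1⌋ = 3.
Subsquare: lon ⌊1.2117/0.0833333⌋ = 14 → o; lat ⌊0.3430/0.0416667⌋ = 8 → i.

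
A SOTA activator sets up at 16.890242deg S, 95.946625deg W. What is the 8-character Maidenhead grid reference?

EH23ac66

Add 180° to longitude and 90° to latitude: 84.05338, 73.10976.
Field: 84.05338/20 → 4 → E, 73.10976/10 → 7 → H; chars EH.
Square: 4.05338/2 → 2, 3.10976/1 → 3; chars 23.
Subsquare: 0.05338/0.0833333 → 0 → a, 0.10976/0.0416667 → 2 → c; chars ac.
Extended square: 0.05338/0.00833333 → 6, 0.02642/0.00416667 → 6; chars 66.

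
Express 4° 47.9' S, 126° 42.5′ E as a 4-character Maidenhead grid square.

Add 180° to longitude and 90° to latitude: 306.71, 85.20.
Field: lon ⌊306.71/20⌋ = 15 → P; lat ⌊85.20/10⌋ = 8 → I.
Square: lon ⌊6.71/2⌋ = 3; lat ⌊5.20/1⌋ = 5.

PI35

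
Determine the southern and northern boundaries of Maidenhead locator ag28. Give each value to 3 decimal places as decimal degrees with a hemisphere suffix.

22.000° S, 21.000° S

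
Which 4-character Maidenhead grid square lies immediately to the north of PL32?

PL33

Latitude square 2; +1 → 3.
The longitude characters are unchanged.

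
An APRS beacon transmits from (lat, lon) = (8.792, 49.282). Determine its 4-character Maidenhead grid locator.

LJ48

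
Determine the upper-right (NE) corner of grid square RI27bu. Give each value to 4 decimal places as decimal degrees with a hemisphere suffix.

2.1250° S, 164.1667° E

Field R=17, I=8: +17·20° lon, +8·10° lat → SW at lon 160°, lat -10°.
Square 2, 7: +2·2° lon, +7·1° lat → SW at lon 164°, lat -3°.
Subsquare b=1, u=20: +1·0.0833333° lon, +20·0.0416667° lat → SW at lon 164.083°, lat -2.16667°.
Cell spans 0.0833333° lon × 0.0416667° lat. NE corner is SW corner plus one full cell.
latitude 2.1250° S, longitude 164.1667° E.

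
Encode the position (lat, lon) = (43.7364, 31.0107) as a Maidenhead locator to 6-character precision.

KN53mr

Offset from 180°W / 90°S: lon 211.0107°, lat 133.7364°.
Field: 211.0107/20 → 10 → K, 133.7364/10 → 13 → N; chars KN.
Square: 11.0107/2 → 5, 3.7364/1 → 3; chars 53.
Subsquare: 1.0107/0.0833333 → 12 → m, 0.7364/0.0416667 → 17 → r; chars mr.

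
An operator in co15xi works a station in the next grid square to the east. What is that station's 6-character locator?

Longitude subsquare x = 23; +1 → 24, wraps to 0 = a, carry into square.
Longitude square 1; +1 → 2.
The latitude characters are unchanged.

CO25ai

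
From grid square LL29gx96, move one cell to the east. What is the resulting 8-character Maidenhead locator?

LL29hx06

Longitude extended square 9; +1 → 10, wraps to 0, carry into subsquare.
Longitude subsquare g = 6; +1 → 7 = h.
The latitude characters are unchanged.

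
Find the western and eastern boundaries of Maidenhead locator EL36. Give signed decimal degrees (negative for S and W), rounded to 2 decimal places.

Field E=4, L=11: +4·20° lon, +11·10° lat → SW at lon -100°, lat 20°.
Square 3, 6: +3·2° lon, +6·1° lat → SW at lon -94°, lat 26°.
Cell spans 2° lon × 1° lat.
west -94.00, east -92.00.

-94.00, -92.00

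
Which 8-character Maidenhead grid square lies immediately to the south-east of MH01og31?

Longitude extended square 3; +1 → 4.
Latitude extended square 1; −1 → 0.

MH01og40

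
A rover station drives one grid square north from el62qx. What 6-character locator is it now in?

EL63qa

Latitude subsquare x = 23; +1 → 24, wraps to 0 = a, carry into square.
Latitude square 2; +1 → 3.
The longitude characters are unchanged.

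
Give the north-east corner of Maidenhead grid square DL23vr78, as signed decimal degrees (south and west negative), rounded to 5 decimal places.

23.74583, -114.18333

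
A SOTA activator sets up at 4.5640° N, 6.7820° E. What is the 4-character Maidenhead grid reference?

JJ34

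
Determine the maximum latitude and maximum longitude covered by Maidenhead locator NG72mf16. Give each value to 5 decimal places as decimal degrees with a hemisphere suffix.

27.76250° S, 95.01667° E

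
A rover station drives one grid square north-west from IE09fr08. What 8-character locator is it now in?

IE09er99

Longitude extended square 0; −1 → -1, wraps to 9, carry into subsquare.
Longitude subsquare f = 5; −1 → 4 = e.
Latitude extended square 8; +1 → 9.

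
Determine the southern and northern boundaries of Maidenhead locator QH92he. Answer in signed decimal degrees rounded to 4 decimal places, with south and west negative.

-17.8333, -17.7917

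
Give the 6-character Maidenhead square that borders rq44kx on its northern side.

RQ45ka

Latitude subsquare x = 23; +1 → 24, wraps to 0 = a, carry into square.
Latitude square 4; +1 → 5.
The longitude characters are unchanged.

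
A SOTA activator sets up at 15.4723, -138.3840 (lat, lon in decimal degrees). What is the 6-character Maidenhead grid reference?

Shift to the Maidenhead origin (180°W, 90°S): lon 41.6160, lat 105.4723.
Field: 41.6160/20 → 2 → C, 105.4723/10 → 10 → K; chars CK.
Square: 1.6160/2 → 0, 5.4723/1 → 5; chars 05.
Subsquare: 1.6160/0.0833333 → 19 → t, 0.4723/0.0416667 → 11 → l; chars tl.

CK05tl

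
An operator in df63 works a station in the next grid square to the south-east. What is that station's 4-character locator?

Longitude square 6; +1 → 7.
Latitude square 3; −1 → 2.

DF72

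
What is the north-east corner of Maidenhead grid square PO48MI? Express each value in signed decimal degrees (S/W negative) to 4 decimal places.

Field P=15, O=14: +15·20° lon, +14·10° lat → SW at lon 120°, lat 50°.
Square 4, 8: +4·2° lon, +8·1° lat → SW at lon 128°, lat 58°.
Subsquare m=12, i=8: +12·0.0833333° lon, +8·0.0416667° lat → SW at lon 129°, lat 58.3333°.
Cell spans 0.0833333° lon × 0.0416667° lat. NE corner is SW corner plus one full cell.
latitude 58.3750, longitude 129.0833.

58.3750, 129.0833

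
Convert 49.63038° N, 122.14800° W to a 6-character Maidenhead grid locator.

CN89wp

Shift to the Maidenhead origin (180°W, 90°S): lon 57.8520, lat 139.6304.
Field: 57.8520/20 → 2 → C, 139.6304/10 → 13 → N; chars CN.
Square: 17.8520/2 → 8, 9.6304/1 → 9; chars 89.
Subsquare: 1.8520/0.0833333 → 22 → w, 0.6304/0.0416667 → 15 → p; chars wp.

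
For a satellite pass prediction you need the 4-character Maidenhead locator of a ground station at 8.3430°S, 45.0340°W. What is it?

Add 180° to longitude and 90° to latitude: 134.97, 81.66.
Field: 134.97/20 → 6 → G, 81.66/10 → 8 → I; chars GI.
Square: 14.97/2 → 7, 1.66/1 → 1; chars 71.

GI71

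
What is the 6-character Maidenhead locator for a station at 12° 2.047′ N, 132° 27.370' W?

Offset from 180°W / 90°S: lon 47.5438°, lat 102.0341°.
Field: lon ⌊47.5438/20⌋ = 2 → C; lat ⌊102.0341/10⌋ = 10 → K.
Square: lon ⌊7.5438/2⌋ = 3; lat ⌊2.0341/1⌋ = 2.
Subsquare: lon ⌊1.5438/0.0833333⌋ = 18 → s; lat ⌊0.0341/0.0416667⌋ = 0 → a.

CK32sa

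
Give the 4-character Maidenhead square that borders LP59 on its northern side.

Latitude square 9; +1 → 10, wraps to 0, carry into field.
Latitude field P = 15; +1 → 16 = Q.
The longitude characters are unchanged.

LQ50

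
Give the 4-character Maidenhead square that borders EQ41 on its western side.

EQ31

Longitude square 4; −1 → 3.
The latitude characters are unchanged.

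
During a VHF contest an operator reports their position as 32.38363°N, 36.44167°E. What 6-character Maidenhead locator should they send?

Shift to the Maidenhead origin (180°W, 90°S): lon 216.4417, lat 122.3836.
Field (20°×10°, letters A–R): 216.4417/20 → 10 → K, 122.3836/10 → 12 → M; chars KM.
Square (2°×1°, digits 0–9): 16.4417/2 → 8, 2.3836/1 → 2; chars 82.
Subsquare (5′×2.5′, letters a–x): 0.4417/0.0833333 → 5 → f, 0.3836/0.0416667 → 9 → j; chars fj.

KM82fj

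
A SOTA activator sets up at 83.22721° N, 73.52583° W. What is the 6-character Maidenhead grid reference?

Offset from 180°W / 90°S: lon 106.4742°, lat 173.2272°.
Field (20°×10°, letters A–R): 106.4742/20 → 5 → F, 173.2272/10 → 17 → R; chars FR.
Square (2°×1°, digits 0–9): 6.4742/2 → 3, 3.2272/1 → 3; chars 33.
Subsquare (5′×2.5′, letters a–x): 0.4742/0.0833333 → 5 → f, 0.2272/0.0416667 → 5 → f; chars ff.

FR33ff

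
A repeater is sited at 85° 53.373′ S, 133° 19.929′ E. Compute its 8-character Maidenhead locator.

PA64pc96

Shift to the Maidenhead origin (180°W, 90°S): lon 313.33215, lat 4.11045.
Field: lon ⌊313.33215/20⌋ = 15 → P; lat ⌊4.11045/10⌋ = 0 → A.
Square: lon ⌊13.33215/2⌋ = 6; lat ⌊4.11045/1⌋ = 4.
Subsquare: lon ⌊1.33215/0.0833333⌋ = 15 → p; lat ⌊0.11045/0.0416667⌋ = 2 → c.
Extended square: lon ⌊0.08215/0.00833333⌋ = 9; lat ⌊0.02712/0.00416667⌋ = 6.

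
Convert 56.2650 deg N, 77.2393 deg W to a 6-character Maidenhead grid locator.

FO16jg

Shift to the Maidenhead origin (180°W, 90°S): lon 102.7607, lat 146.2650.
Field: 102.7607/20 → 5 → F, 146.2650/10 → 14 → O; chars FO.
Square: 2.7607/2 → 1, 6.2650/1 → 6; chars 16.
Subsquare: 0.7607/0.0833333 → 9 → j, 0.2650/0.0416667 → 6 → g; chars jg.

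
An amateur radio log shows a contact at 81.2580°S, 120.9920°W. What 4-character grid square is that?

CA98

Add 180° to longitude and 90° to latitude: 59.01, 8.74.
Field: lon ⌊59.01/20⌋ = 2 → C; lat ⌊8.74/10⌋ = 0 → A.
Square: lon ⌊19.01/2⌋ = 9; lat ⌊8.74/1⌋ = 8.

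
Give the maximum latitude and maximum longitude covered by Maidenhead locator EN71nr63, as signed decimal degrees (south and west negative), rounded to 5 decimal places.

41.72500, -84.85833

Field E=4, N=13: +4·20° lon, +13·10° lat → SW at lon -100°, lat 40°.
Square 7, 1: +7·2° lon, +1·1° lat → SW at lon -86°, lat 41°.
Subsquare n=13, r=17: +13·0.0833333° lon, +17·0.0416667° lat → SW at lon -84.9167°, lat 41.7083°.
Extended square 6, 3: +6·0.00833333° lon, +3·0.00416667° lat → SW at lon -84.8667°, lat 41.7208°.
Cell spans 0.00833333° lon × 0.00416667° lat. NE corner is SW corner plus one full cell.
latitude 41.72500, longitude -84.85833.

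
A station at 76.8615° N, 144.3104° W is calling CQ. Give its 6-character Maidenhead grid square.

Shift to the Maidenhead origin (180°W, 90°S): lon 35.6896, lat 166.8615.
Field: 35.6896/20 → 1 → B, 166.8615/10 → 16 → Q; chars BQ.
Square: 15.6896/2 → 7, 6.8615/1 → 6; chars 76.
Subsquare: 1.6896/0.0833333 → 20 → u, 0.8615/0.0416667 → 20 → u; chars uu.

BQ76uu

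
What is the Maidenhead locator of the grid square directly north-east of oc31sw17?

Longitude extended square 1; +1 → 2.
Latitude extended square 7; +1 → 8.

OC31sw28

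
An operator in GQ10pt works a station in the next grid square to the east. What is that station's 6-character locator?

GQ10qt

Longitude subsquare p = 15; +1 → 16 = q.
The latitude characters are unchanged.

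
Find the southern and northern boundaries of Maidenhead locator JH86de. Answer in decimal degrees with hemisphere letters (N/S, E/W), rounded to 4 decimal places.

Field J=9, H=7: +9·20° lon, +7·10° lat → SW at lon 0°, lat -20°.
Square 8, 6: +8·2° lon, +6·1° lat → SW at lon 16°, lat -14°.
Subsquare d=3, e=4: +3·0.0833333° lon, +4·0.0416667° lat → SW at lon 16.25°, lat -13.8333°.
Cell spans 0.0833333° lon × 0.0416667° lat.
south 13.8333° S, north 13.7917° S.

13.8333° S, 13.7917° S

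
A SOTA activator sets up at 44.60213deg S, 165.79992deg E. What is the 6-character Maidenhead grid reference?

Offset from 180°W / 90°S: lon 345.7999°, lat 45.3979°.
Field: lon ⌊345.7999/20⌋ = 17 → R; lat ⌊45.3979/10⌋ = 4 → E.
Square: lon ⌊5.7999/2⌋ = 2; lat ⌊5.3979/1⌋ = 5.
Subsquare: lon ⌊1.7999/0.0833333⌋ = 21 → v; lat ⌊0.3979/0.0416667⌋ = 9 → j.

RE25vj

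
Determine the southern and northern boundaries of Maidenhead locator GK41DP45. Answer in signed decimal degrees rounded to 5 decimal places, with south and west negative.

11.64583, 11.65000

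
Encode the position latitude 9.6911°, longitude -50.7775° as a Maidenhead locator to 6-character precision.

Offset from 180°W / 90°S: lon 129.2225°, lat 99.6911°.
Field: 129.2225/20 → 6 → G, 99.6911/10 → 9 → J; chars GJ.
Square: 9.2225/2 → 4, 9.6911/1 → 9; chars 49.
Subsquare: 1.2225/0.0833333 → 14 → o, 0.6911/0.0416667 → 16 → q; chars oq.

GJ49oq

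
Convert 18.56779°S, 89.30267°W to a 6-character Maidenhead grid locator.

EH51ik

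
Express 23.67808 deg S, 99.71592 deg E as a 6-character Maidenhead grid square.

Offset from 180°W / 90°S: lon 279.7159°, lat 66.3219°.
Field: lon ⌊279.7159/20⌋ = 13 → N; lat ⌊66.3219/10⌋ = 6 → G.
Square: lon ⌊19.7159/2⌋ = 9; lat ⌊6.3219/1⌋ = 6.
Subsquare: lon ⌊1.7159/0.0833333⌋ = 20 → u; lat ⌊0.3219/0.0416667⌋ = 7 → h.

NG96uh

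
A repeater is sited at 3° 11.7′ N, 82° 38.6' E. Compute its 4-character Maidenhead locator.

NJ13

Add 180° to longitude and 90° to latitude: 262.64, 93.19.
Field: lon ⌊262.64/20⌋ = 13 → N; lat ⌊93.19/10⌋ = 9 → J.
Square: lon ⌊2.64/2⌋ = 1; lat ⌊3.19/1⌋ = 3.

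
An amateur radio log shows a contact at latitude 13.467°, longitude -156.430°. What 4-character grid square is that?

BK13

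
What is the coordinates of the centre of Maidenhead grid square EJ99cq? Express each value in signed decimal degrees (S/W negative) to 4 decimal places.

9.6875, -81.7917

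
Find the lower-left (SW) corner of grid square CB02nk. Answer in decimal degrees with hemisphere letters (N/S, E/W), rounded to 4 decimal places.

77.5833° S, 138.9167° W

Field C=2, B=1: +2·20° lon, +1·10° lat → SW at lon -140°, lat -80°.
Square 0, 2: +0·2° lon, +2·1° lat → SW at lon -140°, lat -78°.
Subsquare n=13, k=10: +13·0.0833333° lon, +10·0.0416667° lat → SW at lon -138.917°, lat -77.5833°.
latitude 77.5833° S, longitude 138.9167° W.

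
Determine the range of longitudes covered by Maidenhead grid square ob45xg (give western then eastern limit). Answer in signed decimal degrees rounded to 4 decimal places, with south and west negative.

109.9167, 110.0000

Field O=14, B=1: +14·20° lon, +1·10° lat → SW at lon 100°, lat -80°.
Square 4, 5: +4·2° lon, +5·1° lat → SW at lon 108°, lat -75°.
Subsquare x=23, g=6: +23·0.0833333° lon, +6·0.0416667° lat → SW at lon 109.917°, lat -74.75°.
Cell spans 0.0833333° lon × 0.0416667° lat.
west 109.9167, east 110.0000.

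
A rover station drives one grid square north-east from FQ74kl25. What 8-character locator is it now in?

Longitude extended square 2; +1 → 3.
Latitude extended square 5; +1 → 6.

FQ74kl36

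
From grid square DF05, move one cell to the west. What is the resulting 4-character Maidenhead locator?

CF95

Longitude square 0; −1 → -1, wraps to 9, carry into field.
Longitude field D = 3; −1 → 2 = C.
The latitude characters are unchanged.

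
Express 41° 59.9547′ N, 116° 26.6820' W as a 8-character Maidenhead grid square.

DN11sx69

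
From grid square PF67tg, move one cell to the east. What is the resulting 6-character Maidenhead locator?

PF67ug

Longitude subsquare t = 19; +1 → 20 = u.
The latitude characters are unchanged.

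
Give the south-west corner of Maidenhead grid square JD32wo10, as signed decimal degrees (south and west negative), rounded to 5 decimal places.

Field J=9, D=3: +9·20° lon, +3·10° lat → SW at lon 0°, lat -60°.
Square 3, 2: +3·2° lon, +2·1° lat → SW at lon 6°, lat -58°.
Subsquare w=22, o=14: +22·0.0833333° lon, +14·0.0416667° lat → SW at lon 7.83333°, lat -57.4167°.
Extended square 1, 0: +1·0.00833333° lon, +0·0.00416667° lat → SW at lon 7.84167°, lat -57.4167°.
latitude -57.41667, longitude 7.84167.

-57.41667, 7.84167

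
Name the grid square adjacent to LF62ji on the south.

LF62jh

Latitude subsquare i = 8; −1 → 7 = h.
The longitude characters are unchanged.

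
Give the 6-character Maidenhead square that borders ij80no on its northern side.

Latitude subsquare o = 14; +1 → 15 = p.
The longitude characters are unchanged.

IJ80np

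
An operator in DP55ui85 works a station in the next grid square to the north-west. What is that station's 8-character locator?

DP55ui76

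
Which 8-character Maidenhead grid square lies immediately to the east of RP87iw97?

RP87jw07

Longitude extended square 9; +1 → 10, wraps to 0, carry into subsquare.
Longitude subsquare i = 8; +1 → 9 = j.
The latitude characters are unchanged.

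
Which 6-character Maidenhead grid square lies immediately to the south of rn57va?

Latitude subsquare a = 0; −1 → -1, wraps to 23 = x, carry into square.
Latitude square 7; −1 → 6.
The longitude characters are unchanged.

RN56vx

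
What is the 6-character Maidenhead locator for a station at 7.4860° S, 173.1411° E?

RI62nm

Offset from 180°W / 90°S: lon 353.1411°, lat 82.5140°.
Field (20°×10°, letters A–R): lon ⌊353.1411/20⌋ = 17 → R; lat ⌊82.5140/10⌋ = 8 → I.
Square (2°×1°, digits 0–9): lon ⌊13.1411/2⌋ = 6; lat ⌊2.5140/1⌋ = 2.
Subsquare (5′×2.5′, letters a–x): lon ⌊1.1411/0.0833333⌋ = 13 → n; lat ⌊0.5140/0.0416667⌋ = 12 → m.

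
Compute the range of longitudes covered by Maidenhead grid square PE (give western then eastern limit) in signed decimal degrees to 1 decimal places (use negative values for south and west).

120.0, 140.0

Field P=15, E=4: +15·20° lon, +4·10° lat → SW at lon 120°, lat -50°.
Cell spans 20° lon × 10° lat.
west 120.0, east 140.0.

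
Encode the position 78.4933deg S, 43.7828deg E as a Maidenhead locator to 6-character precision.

LB11vm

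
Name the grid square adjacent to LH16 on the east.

LH26

Longitude square 1; +1 → 2.
The latitude characters are unchanged.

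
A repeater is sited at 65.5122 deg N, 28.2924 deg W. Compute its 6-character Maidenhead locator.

HP55um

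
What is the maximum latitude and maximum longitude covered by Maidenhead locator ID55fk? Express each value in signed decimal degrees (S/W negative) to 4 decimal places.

Field I=8, D=3: +8·20° lon, +3·10° lat → SW at lon -20°, lat -60°.
Square 5, 5: +5·2° lon, +5·1° lat → SW at lon -10°, lat -55°.
Subsquare f=5, k=10: +5·0.0833333° lon, +10·0.0416667° lat → SW at lon -9.58333°, lat -54.5833°.
Cell spans 0.0833333° lon × 0.0416667° lat. NE corner is SW corner plus one full cell.
latitude -54.5417, longitude -9.5000.

-54.5417, -9.5000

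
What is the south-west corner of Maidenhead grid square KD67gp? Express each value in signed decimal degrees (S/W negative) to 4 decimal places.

Field K=10, D=3: +10·20° lon, +3·10° lat → SW at lon 20°, lat -60°.
Square 6, 7: +6·2° lon, +7·1° lat → SW at lon 32°, lat -53°.
Subsquare g=6, p=15: +6·0.0833333° lon, +15·0.0416667° lat → SW at lon 32.5°, lat -52.375°.
latitude -52.3750, longitude 32.5000.

-52.3750, 32.5000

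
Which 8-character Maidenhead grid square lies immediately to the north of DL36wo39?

DL36wp30

Latitude extended square 9; +1 → 10, wraps to 0, carry into subsquare.
Latitude subsquare o = 14; +1 → 15 = p.
The longitude characters are unchanged.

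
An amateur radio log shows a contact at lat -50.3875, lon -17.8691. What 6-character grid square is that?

ID19bo

Add 180° to longitude and 90° to latitude: 162.1309, 39.6125.
Field: lon ⌊162.1309/20⌋ = 8 → I; lat ⌊39.6125/10⌋ = 3 → D.
Square: lon ⌊2.1309/2⌋ = 1; lat ⌊9.6125/1⌋ = 9.
Subsquare: lon ⌊0.1309/0.0833333⌋ = 1 → b; lat ⌊0.6125/0.0416667⌋ = 14 → o.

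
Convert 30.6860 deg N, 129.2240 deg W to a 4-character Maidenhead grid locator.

CM50

Add 180° to longitude and 90° to latitude: 50.78, 120.69.
Field (20°×10°, letters A–R): lon ⌊50.78/20⌋ = 2 → C; lat ⌊120.69/10⌋ = 12 → M.
Square (2°×1°, digits 0–9): lon ⌊10.78/2⌋ = 5; lat ⌊0.69/1⌋ = 0.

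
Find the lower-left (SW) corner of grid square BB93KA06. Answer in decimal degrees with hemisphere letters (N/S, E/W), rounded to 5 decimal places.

Field B=1, B=1: +1·20° lon, +1·10° lat → SW at lon -160°, lat -80°.
Square 9, 3: +9·2° lon, +3·1° lat → SW at lon -142°, lat -77°.
Subsquare k=10, a=0: +10·0.0833333° lon, +0·0.0416667° lat → SW at lon -141.167°, lat -77°.
Extended square 0, 6: +0·0.00833333° lon, +6·0.00416667° lat → SW at lon -141.167°, lat -76.975°.
latitude 76.97500° S, longitude 141.16667° W.

76.97500° S, 141.16667° W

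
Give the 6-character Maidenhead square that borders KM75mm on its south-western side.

Longitude subsquare m = 12; −1 → 11 = l.
Latitude subsquare m = 12; −1 → 11 = l.

KM75ll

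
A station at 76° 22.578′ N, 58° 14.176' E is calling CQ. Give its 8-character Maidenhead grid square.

Offset from 180°W / 90°S: lon 238.23627°, lat 166.37630°.
Field: lon ⌊238.23627/20⌋ = 11 → L; lat ⌊166.37630/10⌋ = 16 → Q.
Square: lon ⌊18.23627/2⌋ = 9; lat ⌊6.37630/1⌋ = 6.
Subsquare: lon ⌊0.23627/0.0833333⌋ = 2 → c; lat ⌊0.37630/0.0416667⌋ = 9 → j.
Extended square: lon ⌊0.06960/0.00833333⌋ = 8; lat ⌊0.00130/0.00416667⌋ = 0.

LQ96cj80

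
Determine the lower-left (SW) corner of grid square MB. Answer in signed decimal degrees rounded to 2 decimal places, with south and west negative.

Field M=12, B=1: +12·20° lon, +1·10° lat → SW at lon 60°, lat -80°.
latitude -80.00, longitude 60.00.

-80.00, 60.00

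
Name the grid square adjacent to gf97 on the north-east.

HF08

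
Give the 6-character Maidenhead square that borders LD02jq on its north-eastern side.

Longitude subsquare j = 9; +1 → 10 = k.
Latitude subsquare q = 16; +1 → 17 = r.

LD02kr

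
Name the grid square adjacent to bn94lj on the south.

BN94li

Latitude subsquare j = 9; −1 → 8 = i.
The longitude characters are unchanged.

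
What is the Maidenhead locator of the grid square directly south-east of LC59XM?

LC69al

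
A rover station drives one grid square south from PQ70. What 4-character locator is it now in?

PP79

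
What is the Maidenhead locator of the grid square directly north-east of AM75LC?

AM75md

Longitude subsquare l = 11; +1 → 12 = m.
Latitude subsquare c = 2; +1 → 3 = d.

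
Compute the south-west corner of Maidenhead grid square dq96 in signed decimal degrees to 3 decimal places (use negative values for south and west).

76.000, -102.000

Field D=3, Q=16: +3·20° lon, +16·10° lat → SW at lon -120°, lat 70°.
Square 9, 6: +9·2° lon, +6·1° lat → SW at lon -102°, lat 76°.
latitude 76.000, longitude -102.000.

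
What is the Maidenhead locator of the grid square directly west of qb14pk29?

Longitude extended square 2; −1 → 1.
The latitude characters are unchanged.

QB14pk19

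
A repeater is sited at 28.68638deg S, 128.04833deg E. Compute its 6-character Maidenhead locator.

PG41ah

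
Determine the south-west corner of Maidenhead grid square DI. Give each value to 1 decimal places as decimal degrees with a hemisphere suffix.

Field D=3, I=8: +3·20° lon, +8·10° lat → SW at lon -120°, lat -10°.
latitude 10.0° S, longitude 120.0° W.

10.0° S, 120.0° W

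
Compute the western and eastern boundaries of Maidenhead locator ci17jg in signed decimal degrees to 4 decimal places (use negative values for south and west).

-137.2500, -137.1667

Field C=2, I=8: +2·20° lon, +8·10° lat → SW at lon -140°, lat -10°.
Square 1, 7: +1·2° lon, +7·1° lat → SW at lon -138°, lat -3°.
Subsquare j=9, g=6: +9·0.0833333° lon, +6·0.0416667° lat → SW at lon -137.25°, lat -2.75°.
Cell spans 0.0833333° lon × 0.0416667° lat.
west -137.2500, east -137.1667.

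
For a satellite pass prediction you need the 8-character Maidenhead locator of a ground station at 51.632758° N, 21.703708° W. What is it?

HO91dp51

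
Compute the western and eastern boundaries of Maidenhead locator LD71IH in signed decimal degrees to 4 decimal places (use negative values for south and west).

Field L=11, D=3: +11·20° lon, +3·10° lat → SW at lon 40°, lat -60°.
Square 7, 1: +7·2° lon, +1·1° lat → SW at lon 54°, lat -59°.
Subsquare i=8, h=7: +8·0.0833333° lon, +7·0.0416667° lat → SW at lon 54.6667°, lat -58.7083°.
Cell spans 0.0833333° lon × 0.0416667° lat.
west 54.6667, east 54.7500.

54.6667, 54.7500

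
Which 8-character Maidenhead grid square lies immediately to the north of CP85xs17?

CP85xs18

Latitude extended square 7; +1 → 8.
The longitude characters are unchanged.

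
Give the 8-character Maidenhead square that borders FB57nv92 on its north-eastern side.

FB57ov03

Longitude extended square 9; +1 → 10, wraps to 0, carry into subsquare.
Longitude subsquare n = 13; +1 → 14 = o.
Latitude extended square 2; +1 → 3.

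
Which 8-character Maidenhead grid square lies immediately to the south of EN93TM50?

EN93tl59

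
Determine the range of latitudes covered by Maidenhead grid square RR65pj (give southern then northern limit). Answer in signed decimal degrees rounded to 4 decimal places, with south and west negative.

85.3750, 85.4167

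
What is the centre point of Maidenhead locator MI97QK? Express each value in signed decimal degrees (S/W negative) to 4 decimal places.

Field M=12, I=8: +12·20° lon, +8·10° lat → SW at lon 60°, lat -10°.
Square 9, 7: +9·2° lon, +7·1° lat → SW at lon 78°, lat -3°.
Subsquare q=16, k=10: +16·0.0833333° lon, +10·0.0416667° lat → SW at lon 79.3333°, lat -2.58333°.
Cell spans 0.0833333° lon × 0.0416667° lat. Centre is SW corner plus half of each.
latitude -2.5625, longitude 79.3750.

-2.5625, 79.3750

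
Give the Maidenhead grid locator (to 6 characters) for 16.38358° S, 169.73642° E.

RH43uo

Add 180° to longitude and 90° to latitude: 349.7364, 73.6164.
Field: 349.7364/20 → 17 → R, 73.6164/10 → 7 → H; chars RH.
Square: 9.7364/2 → 4, 3.6164/1 → 3; chars 43.
Subsquare: 1.7364/0.0833333 → 20 → u, 0.6164/0.0416667 → 14 → o; chars uo.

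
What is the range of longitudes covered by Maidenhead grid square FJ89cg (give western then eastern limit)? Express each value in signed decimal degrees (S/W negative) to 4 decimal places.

-63.8333, -63.7500

Field F=5, J=9: +5·20° lon, +9·10° lat → SW at lon -80°, lat 0°.
Square 8, 9: +8·2° lon, +9·1° lat → SW at lon -64°, lat 9°.
Subsquare c=2, g=6: +2·0.0833333° lon, +6·0.0416667° lat → SW at lon -63.8333°, lat 9.25°.
Cell spans 0.0833333° lon × 0.0416667° lat.
west -63.8333, east -63.7500.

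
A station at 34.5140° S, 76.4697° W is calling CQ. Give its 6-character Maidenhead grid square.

Offset from 180°W / 90°S: lon 103.5303°, lat 55.4860°.
Field (20°×10°, letters A–R): lon ⌊103.5303/20⌋ = 5 → F; lat ⌊55.4860/10⌋ = 5 → F.
Square (2°×1°, digits 0–9): lon ⌊3.5303/2⌋ = 1; lat ⌊5.4860/1⌋ = 5.
Subsquare (5′×2.5′, letters a–x): lon ⌊1.5303/0.0833333⌋ = 18 → s; lat ⌊0.4860/0.0416667⌋ = 11 → l.

FF15sl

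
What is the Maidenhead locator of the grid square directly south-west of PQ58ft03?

PQ58et92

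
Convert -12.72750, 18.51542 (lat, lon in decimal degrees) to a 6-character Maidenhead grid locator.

JH97gg

Shift to the Maidenhead origin (180°W, 90°S): lon 198.5154, lat 77.2725.
Field: 198.5154/20 → 9 → J, 77.2725/10 → 7 → H; chars JH.
Square: 18.5154/2 → 9, 7.2725/1 → 7; chars 97.
Subsquare: 0.5154/0.0833333 → 6 → g, 0.2725/0.0416667 → 6 → g; chars gg.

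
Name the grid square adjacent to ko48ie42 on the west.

Longitude extended square 4; −1 → 3.
The latitude characters are unchanged.

KO48ie32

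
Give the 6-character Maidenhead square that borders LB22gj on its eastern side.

LB22hj

Longitude subsquare g = 6; +1 → 7 = h.
The latitude characters are unchanged.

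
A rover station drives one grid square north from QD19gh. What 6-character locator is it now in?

QD19gi

Latitude subsquare h = 7; +1 → 8 = i.
The longitude characters are unchanged.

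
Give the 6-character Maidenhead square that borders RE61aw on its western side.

RE51xw

Longitude subsquare a = 0; −1 → -1, wraps to 23 = x, carry into square.
Longitude square 6; −1 → 5.
The latitude characters are unchanged.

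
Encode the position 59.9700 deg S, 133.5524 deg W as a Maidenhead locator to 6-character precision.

CD30fa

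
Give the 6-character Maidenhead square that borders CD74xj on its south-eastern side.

Longitude subsquare x = 23; +1 → 24, wraps to 0 = a, carry into square.
Longitude square 7; +1 → 8.
Latitude subsquare j = 9; −1 → 8 = i.

CD84ai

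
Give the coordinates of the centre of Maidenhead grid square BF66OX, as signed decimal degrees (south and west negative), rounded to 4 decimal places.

Field B=1, F=5: +1·20° lon, +5·10° lat → SW at lon -160°, lat -40°.
Square 6, 6: +6·2° lon, +6·1° lat → SW at lon -148°, lat -34°.
Subsquare o=14, x=23: +14·0.0833333° lon, +23·0.0416667° lat → SW at lon -146.833°, lat -33.0417°.
Cell spans 0.0833333° lon × 0.0416667° lat. Centre is SW corner plus half of each.
latitude -33.0208, longitude -146.7917.

-33.0208, -146.7917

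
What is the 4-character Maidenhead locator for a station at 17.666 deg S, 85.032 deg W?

EH72

Add 180° to longitude and 90° to latitude: 94.97, 72.33.
Field: 94.97/20 → 4 → E, 72.33/10 → 7 → H; chars EH.
Square: 14.97/2 → 7, 2.33/1 → 2; chars 72.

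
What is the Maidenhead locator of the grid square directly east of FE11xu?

FE21au

Longitude subsquare x = 23; +1 → 24, wraps to 0 = a, carry into square.
Longitude square 1; +1 → 2.
The latitude characters are unchanged.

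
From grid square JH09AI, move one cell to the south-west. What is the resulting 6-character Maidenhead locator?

Longitude subsquare a = 0; −1 → -1, wraps to 23 = x, carry into square.
Longitude square 0; −1 → -1, wraps to 9, carry into field.
Longitude field J = 9; −1 → 8 = I.
Latitude subsquare i = 8; −1 → 7 = h.

IH99xh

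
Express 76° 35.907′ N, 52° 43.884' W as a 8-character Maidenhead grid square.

GQ36po23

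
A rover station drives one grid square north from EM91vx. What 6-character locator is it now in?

Latitude subsquare x = 23; +1 → 24, wraps to 0 = a, carry into square.
Latitude square 1; +1 → 2.
The longitude characters are unchanged.

EM92va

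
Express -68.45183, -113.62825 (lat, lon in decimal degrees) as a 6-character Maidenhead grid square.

DC31en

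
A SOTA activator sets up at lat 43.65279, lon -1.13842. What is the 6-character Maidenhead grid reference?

IN93kp

Offset from 180°W / 90°S: lon 178.8616°, lat 133.6528°.
Field (20°×10°, letters A–R): lon ⌊178.8616/20⌋ = 8 → I; lat ⌊133.6528/10⌋ = 13 → N.
Square (2°×1°, digits 0–9): lon ⌊18.8616/2⌋ = 9; lat ⌊3.6528/1⌋ = 3.
Subsquare (5′×2.5′, letters a–x): lon ⌊0.8616/0.0833333⌋ = 10 → k; lat ⌊0.6528/0.0416667⌋ = 15 → p.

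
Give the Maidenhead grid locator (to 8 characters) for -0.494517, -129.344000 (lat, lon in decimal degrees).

Offset from 180°W / 90°S: lon 50.65600°, lat 89.50548°.
Field (20°×10°, letters A–R): lon ⌊50.65600/20⌋ = 2 → C; lat ⌊89.50548/10⌋ = 8 → I.
Square (2°×1°, digits 0–9): lon ⌊10.65600/2⌋ = 5; lat ⌊9.50548/1⌋ = 9.
Subsquare (5′×2.5′, letters a–x): lon ⌊0.65600/0.0833333⌋ = 7 → h; lat ⌊0.50548/0.0416667⌋ = 12 → m.
Extended square (30″×15″, digits 0–9): lon ⌊0.07267/0.00833333⌋ = 8; lat ⌊0.00548/0.00416667⌋ = 1.

CI59hm81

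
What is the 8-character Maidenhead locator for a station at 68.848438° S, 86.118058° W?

EC61wd56

Offset from 180°W / 90°S: lon 93.88194°, lat 21.15156°.
Field: lon ⌊93.88194/20⌋ = 4 → E; lat ⌊21.15156/10⌋ = 2 → C.
Square: lon ⌊13.88194/2⌋ = 6; lat ⌊1.15156/1⌋ = 1.
Subsquare: lon ⌊1.88194/0.0833333⌋ = 22 → w; lat ⌊0.15156/0.0416667⌋ = 3 → d.
Extended square: lon ⌊0.04861/0.00833333⌋ = 5; lat ⌊0.02656/0.00416667⌋ = 6.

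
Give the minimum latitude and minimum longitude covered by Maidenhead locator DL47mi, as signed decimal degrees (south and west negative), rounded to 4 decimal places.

Field D=3, L=11: +3·20° lon, +11·10° lat → SW at lon -120°, lat 20°.
Square 4, 7: +4·2° lon, +7·1° lat → SW at lon -112°, lat 27°.
Subsquare m=12, i=8: +12·0.0833333° lon, +8·0.0416667° lat → SW at lon -111°, lat 27.3333°.
latitude 27.3333, longitude -111.0000.

27.3333, -111.0000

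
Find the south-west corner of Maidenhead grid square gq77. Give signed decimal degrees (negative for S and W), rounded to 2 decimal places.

77.00, -46.00

Field G=6, Q=16: +6·20° lon, +16·10° lat → SW at lon -60°, lat 70°.
Square 7, 7: +7·2° lon, +7·1° lat → SW at lon -46°, lat 77°.
latitude 77.00, longitude -46.00.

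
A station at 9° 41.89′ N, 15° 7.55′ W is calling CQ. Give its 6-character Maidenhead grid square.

IJ29kq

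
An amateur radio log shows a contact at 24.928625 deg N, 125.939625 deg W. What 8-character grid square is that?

CL74aw72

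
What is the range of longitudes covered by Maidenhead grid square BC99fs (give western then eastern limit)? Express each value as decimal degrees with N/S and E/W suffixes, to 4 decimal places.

Field B=1, C=2: +1·20° lon, +2·10° lat → SW at lon -160°, lat -70°.
Square 9, 9: +9·2° lon, +9·1° lat → SW at lon -142°, lat -61°.
Subsquare f=5, s=18: +5·0.0833333° lon, +18·0.0416667° lat → SW at lon -141.583°, lat -60.25°.
Cell spans 0.0833333° lon × 0.0416667° lat.
west 141.5833° W, east 141.5000° W.

141.5833° W, 141.5000° W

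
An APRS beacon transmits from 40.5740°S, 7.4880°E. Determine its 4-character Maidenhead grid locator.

JE39

Offset from 180°W / 90°S: lon 187.49°, lat 49.43°.
Field: 187.49/20 → 9 → J, 49.43/10 → 4 → E; chars JE.
Square: 7.49/2 → 3, 9.43/1 → 9; chars 39.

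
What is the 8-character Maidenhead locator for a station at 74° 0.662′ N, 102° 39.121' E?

OQ14ha82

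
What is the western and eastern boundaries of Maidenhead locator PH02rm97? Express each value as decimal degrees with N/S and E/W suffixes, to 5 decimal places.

Field P=15, H=7: +15·20° lon, +7·10° lat → SW at lon 120°, lat -20°.
Square 0, 2: +0·2° lon, +2·1° lat → SW at lon 120°, lat -18°.
Subsquare r=17, m=12: +17·0.0833333° lon, +12·0.0416667° lat → SW at lon 121.417°, lat -17.5°.
Extended square 9, 7: +9·0.00833333° lon, +7·0.00416667° lat → SW at lon 121.492°, lat -17.4708°.
Cell spans 0.00833333° lon × 0.00416667° lat.
west 121.49167° E, east 121.50000° E.

121.49167° E, 121.50000° E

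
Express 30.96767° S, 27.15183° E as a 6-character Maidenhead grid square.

Offset from 180°W / 90°S: lon 207.1518°, lat 59.0323°.
Field: 207.1518/20 → 10 → K, 59.0323/10 → 5 → F; chars KF.
Square: 7.1518/2 → 3, 9.0323/1 → 9; chars 39.
Subsquare: 1.1518/0.0833333 → 13 → n, 0.0323/0.0416667 → 0 → a; chars na.

KF39na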